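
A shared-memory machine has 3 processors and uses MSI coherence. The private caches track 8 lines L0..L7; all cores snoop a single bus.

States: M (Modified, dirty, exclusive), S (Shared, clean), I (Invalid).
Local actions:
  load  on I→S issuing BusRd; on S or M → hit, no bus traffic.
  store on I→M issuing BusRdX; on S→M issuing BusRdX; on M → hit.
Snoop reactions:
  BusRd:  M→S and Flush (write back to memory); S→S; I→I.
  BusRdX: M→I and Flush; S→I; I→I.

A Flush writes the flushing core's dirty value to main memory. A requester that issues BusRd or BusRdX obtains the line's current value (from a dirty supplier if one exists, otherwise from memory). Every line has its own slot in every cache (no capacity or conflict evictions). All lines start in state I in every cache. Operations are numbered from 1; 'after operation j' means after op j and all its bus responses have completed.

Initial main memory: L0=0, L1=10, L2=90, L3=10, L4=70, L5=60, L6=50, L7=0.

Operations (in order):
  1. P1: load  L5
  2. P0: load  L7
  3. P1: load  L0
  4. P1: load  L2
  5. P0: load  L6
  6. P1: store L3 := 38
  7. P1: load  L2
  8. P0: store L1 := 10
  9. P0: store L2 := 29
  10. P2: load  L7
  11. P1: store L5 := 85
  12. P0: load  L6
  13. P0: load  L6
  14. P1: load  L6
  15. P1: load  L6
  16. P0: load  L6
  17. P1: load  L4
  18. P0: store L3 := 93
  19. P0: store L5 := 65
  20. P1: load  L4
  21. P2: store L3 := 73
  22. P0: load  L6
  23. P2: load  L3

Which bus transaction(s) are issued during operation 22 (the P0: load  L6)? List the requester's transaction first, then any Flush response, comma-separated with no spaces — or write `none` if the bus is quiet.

[1] P1: load  L5 | P0:I, P1:S(60), P2:I | bus: BusRd
[2] P0: load  L7 | P0:S(0), P1:I, P2:I | bus: BusRd
[3] P1: load  L0 | P0:I, P1:S(0), P2:I | bus: BusRd
[4] P1: load  L2 | P0:I, P1:S(90), P2:I | bus: BusRd
[5] P0: load  L6 | P0:S(50), P1:I, P2:I | bus: BusRd
[6] P1: store L3 := 38 | P0:I, P1:M(38), P2:I | bus: BusRdX
[7] P1: load  L2 | P0:I, P1:S(90), P2:I | bus: none
[8] P0: store L1 := 10 | P0:M(10), P1:I, P2:I | bus: BusRdX
[9] P0: store L2 := 29 | P0:M(29), P1:I, P2:I | bus: BusRdX
[10] P2: load  L7 | P0:S(0), P1:I, P2:S(0) | bus: BusRd
[11] P1: store L5 := 85 | P0:I, P1:M(85), P2:I | bus: BusRdX
[12] P0: load  L6 | P0:S(50), P1:I, P2:I | bus: none
[13] P0: load  L6 | P0:S(50), P1:I, P2:I | bus: none
[14] P1: load  L6 | P0:S(50), P1:S(50), P2:I | bus: BusRd
[15] P1: load  L6 | P0:S(50), P1:S(50), P2:I | bus: none
[16] P0: load  L6 | P0:S(50), P1:S(50), P2:I | bus: none
[17] P1: load  L4 | P0:I, P1:S(70), P2:I | bus: BusRd
[18] P0: store L3 := 93 | P0:M(93), P1:I, P2:I | bus: BusRdX,Flush
[19] P0: store L5 := 65 | P0:M(65), P1:I, P2:I | bus: BusRdX,Flush
[20] P1: load  L4 | P0:I, P1:S(70), P2:I | bus: none
[21] P2: store L3 := 73 | P0:I, P1:I, P2:M(73) | bus: BusRdX,Flush
[22] P0: load  L6 | P0:S(50), P1:S(50), P2:I | bus: none
[23] P2: load  L3 | P0:I, P1:I, P2:M(73) | bus: none

bus = none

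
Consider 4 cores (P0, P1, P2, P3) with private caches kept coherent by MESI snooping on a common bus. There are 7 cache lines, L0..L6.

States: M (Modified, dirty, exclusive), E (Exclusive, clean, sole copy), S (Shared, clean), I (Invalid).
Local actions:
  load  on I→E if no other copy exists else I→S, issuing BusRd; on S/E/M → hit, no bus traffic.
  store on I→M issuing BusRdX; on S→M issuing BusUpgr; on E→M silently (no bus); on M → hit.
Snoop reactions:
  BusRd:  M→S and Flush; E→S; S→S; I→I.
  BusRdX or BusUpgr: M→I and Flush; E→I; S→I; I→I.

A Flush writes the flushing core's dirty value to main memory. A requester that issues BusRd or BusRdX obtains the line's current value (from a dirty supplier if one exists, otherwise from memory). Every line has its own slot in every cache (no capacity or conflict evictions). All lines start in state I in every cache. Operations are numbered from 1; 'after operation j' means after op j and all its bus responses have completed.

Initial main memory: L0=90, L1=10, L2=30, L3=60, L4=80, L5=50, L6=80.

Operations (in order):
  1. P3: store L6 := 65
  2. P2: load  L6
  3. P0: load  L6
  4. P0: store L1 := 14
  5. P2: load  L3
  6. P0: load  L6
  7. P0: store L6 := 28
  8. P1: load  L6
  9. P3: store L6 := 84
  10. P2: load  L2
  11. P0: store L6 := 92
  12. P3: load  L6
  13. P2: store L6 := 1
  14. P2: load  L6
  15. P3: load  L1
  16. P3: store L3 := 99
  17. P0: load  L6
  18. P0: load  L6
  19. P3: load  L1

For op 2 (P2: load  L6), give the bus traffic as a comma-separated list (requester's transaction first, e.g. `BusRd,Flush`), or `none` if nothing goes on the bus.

bus = BusRd,Flush

step 1: P3: store L6 := 65  ⟶  IIIM  (L6)  txn=BusRdX  M[L6]=80
step 2: P2: load  L6  ⟶  IISS  (L6)  txn=BusRd+Flush  M[L6]=65
step 3: P0: load  L6  ⟶  SISS  (L6)  txn=BusRd  M[L6]=65
step 4: P0: store L1 := 14  ⟶  MIII  (L1)  txn=BusRdX  M[L1]=10
step 5: P2: load  L3  ⟶  IIEI  (L3)  txn=BusRd  M[L3]=60
step 6: P0: load  L6  ⟶  SISS  (L6)  txn=∅  M[L6]=65
step 7: P0: store L6 := 28  ⟶  MIII  (L6)  txn=BusUpgr  M[L6]=65
step 8: P1: load  L6  ⟶  SSII  (L6)  txn=BusRd+Flush  M[L6]=28
step 9: P3: store L6 := 84  ⟶  IIIM  (L6)  txn=BusRdX  M[L6]=28
step 10: P2: load  L2  ⟶  IIEI  (L2)  txn=BusRd  M[L2]=30
step 11: P0: store L6 := 92  ⟶  MIII  (L6)  txn=BusRdX+Flush  M[L6]=84
step 12: P3: load  L6  ⟶  SIIS  (L6)  txn=BusRd+Flush  M[L6]=92
step 13: P2: store L6 := 1  ⟶  IIMI  (L6)  txn=BusRdX  M[L6]=92
step 14: P2: load  L6  ⟶  IIMI  (L6)  txn=∅  M[L6]=92
step 15: P3: load  L1  ⟶  SIIS  (L1)  txn=BusRd+Flush  M[L1]=14
step 16: P3: store L3 := 99  ⟶  IIIM  (L3)  txn=BusRdX  M[L3]=60
step 17: P0: load  L6  ⟶  SISI  (L6)  txn=BusRd+Flush  M[L6]=1
step 18: P0: load  L6  ⟶  SISI  (L6)  txn=∅  M[L6]=1
step 19: P3: load  L1  ⟶  SIIS  (L1)  txn=∅  M[L1]=14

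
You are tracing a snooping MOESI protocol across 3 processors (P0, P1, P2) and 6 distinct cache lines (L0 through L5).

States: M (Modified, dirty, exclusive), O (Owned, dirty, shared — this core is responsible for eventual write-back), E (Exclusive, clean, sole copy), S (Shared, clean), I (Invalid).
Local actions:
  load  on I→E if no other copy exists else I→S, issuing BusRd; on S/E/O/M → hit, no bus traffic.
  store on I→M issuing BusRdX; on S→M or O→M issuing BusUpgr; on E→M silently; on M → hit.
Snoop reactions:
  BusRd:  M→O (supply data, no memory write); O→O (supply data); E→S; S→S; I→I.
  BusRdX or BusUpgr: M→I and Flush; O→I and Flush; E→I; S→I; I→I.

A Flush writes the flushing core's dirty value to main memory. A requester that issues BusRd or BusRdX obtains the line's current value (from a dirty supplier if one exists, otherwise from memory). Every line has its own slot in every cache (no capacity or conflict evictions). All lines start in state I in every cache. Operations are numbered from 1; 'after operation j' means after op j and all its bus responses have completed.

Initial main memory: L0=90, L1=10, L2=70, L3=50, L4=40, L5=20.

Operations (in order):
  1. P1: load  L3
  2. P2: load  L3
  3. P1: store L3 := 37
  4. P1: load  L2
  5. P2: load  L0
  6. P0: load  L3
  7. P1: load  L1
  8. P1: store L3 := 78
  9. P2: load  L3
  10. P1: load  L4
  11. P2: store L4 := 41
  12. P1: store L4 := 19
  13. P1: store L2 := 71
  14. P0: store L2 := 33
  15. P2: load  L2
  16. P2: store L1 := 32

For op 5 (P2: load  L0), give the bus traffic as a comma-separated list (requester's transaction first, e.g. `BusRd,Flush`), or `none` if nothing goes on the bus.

step 1: P1: load  L3  ⟶  IEI  (L3)  txn=BusRd  M[L3]=50
step 2: P2: load  L3  ⟶  ISS  (L3)  txn=BusRd  M[L3]=50
step 3: P1: store L3 := 37  ⟶  IMI  (L3)  txn=BusUpgr  M[L3]=50
step 4: P1: load  L2  ⟶  IEI  (L2)  txn=BusRd  M[L2]=70
step 5: P2: load  L0  ⟶  IIE  (L0)  txn=BusRd  M[L0]=90
step 6: P0: load  L3  ⟶  SOI  (L3)  txn=BusRd  M[L3]=50
step 7: P1: load  L1  ⟶  IEI  (L1)  txn=BusRd  M[L1]=10
step 8: P1: store L3 := 78  ⟶  IMI  (L3)  txn=BusUpgr  M[L3]=50
step 9: P2: load  L3  ⟶  IOS  (L3)  txn=BusRd  M[L3]=50
step 10: P1: load  L4  ⟶  IEI  (L4)  txn=BusRd  M[L4]=40
step 11: P2: store L4 := 41  ⟶  IIM  (L4)  txn=BusRdX  M[L4]=40
step 12: P1: store L4 := 19  ⟶  IMI  (L4)  txn=BusRdX+Flush  M[L4]=41
step 13: P1: store L2 := 71  ⟶  IMI  (L2)  txn=∅  M[L2]=70
step 14: P0: store L2 := 33  ⟶  MII  (L2)  txn=BusRdX+Flush  M[L2]=71
step 15: P2: load  L2  ⟶  OIS  (L2)  txn=BusRd  M[L2]=71
step 16: P2: store L1 := 32  ⟶  IIM  (L1)  txn=BusRdX  M[L1]=10

bus = BusRd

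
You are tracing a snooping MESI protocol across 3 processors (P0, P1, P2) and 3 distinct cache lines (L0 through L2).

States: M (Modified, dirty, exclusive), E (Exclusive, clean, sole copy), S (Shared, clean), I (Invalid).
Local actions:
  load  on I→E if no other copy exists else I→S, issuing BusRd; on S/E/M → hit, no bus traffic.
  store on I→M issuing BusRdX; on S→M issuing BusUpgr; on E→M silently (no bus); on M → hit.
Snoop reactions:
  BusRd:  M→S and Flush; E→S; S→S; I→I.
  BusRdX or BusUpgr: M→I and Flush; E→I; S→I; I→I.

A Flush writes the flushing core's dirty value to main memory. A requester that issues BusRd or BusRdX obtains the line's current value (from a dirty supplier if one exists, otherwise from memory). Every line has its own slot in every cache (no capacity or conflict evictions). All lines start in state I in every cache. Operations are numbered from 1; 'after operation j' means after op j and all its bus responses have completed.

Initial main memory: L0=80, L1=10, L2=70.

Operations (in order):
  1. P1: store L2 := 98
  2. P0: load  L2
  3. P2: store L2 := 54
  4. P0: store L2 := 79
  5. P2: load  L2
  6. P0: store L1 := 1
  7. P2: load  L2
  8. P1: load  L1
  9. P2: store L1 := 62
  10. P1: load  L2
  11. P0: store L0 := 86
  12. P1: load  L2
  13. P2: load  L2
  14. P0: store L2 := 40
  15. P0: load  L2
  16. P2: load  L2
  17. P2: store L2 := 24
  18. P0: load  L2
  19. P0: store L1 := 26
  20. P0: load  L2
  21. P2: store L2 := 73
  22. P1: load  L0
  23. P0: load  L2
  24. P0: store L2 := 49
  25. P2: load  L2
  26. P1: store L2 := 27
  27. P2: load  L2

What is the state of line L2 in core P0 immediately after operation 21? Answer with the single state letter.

[1] P1: store L2 := 98 | P0:I, P1:M(98), P2:I | bus: BusRdX
[2] P0: load  L2 | P0:S(98), P1:S(98), P2:I | bus: BusRd,Flush
[3] P2: store L2 := 54 | P0:I, P1:I, P2:M(54) | bus: BusRdX
[4] P0: store L2 := 79 | P0:M(79), P1:I, P2:I | bus: BusRdX,Flush
[5] P2: load  L2 | P0:S(79), P1:I, P2:S(79) | bus: BusRd,Flush
[6] P0: store L1 := 1 | P0:M(1), P1:I, P2:I | bus: BusRdX
[7] P2: load  L2 | P0:S(79), P1:I, P2:S(79) | bus: none
[8] P1: load  L1 | P0:S(1), P1:S(1), P2:I | bus: BusRd,Flush
[9] P2: store L1 := 62 | P0:I, P1:I, P2:M(62) | bus: BusRdX
[10] P1: load  L2 | P0:S(79), P1:S(79), P2:S(79) | bus: BusRd
[11] P0: store L0 := 86 | P0:M(86), P1:I, P2:I | bus: BusRdX
[12] P1: load  L2 | P0:S(79), P1:S(79), P2:S(79) | bus: none
[13] P2: load  L2 | P0:S(79), P1:S(79), P2:S(79) | bus: none
[14] P0: store L2 := 40 | P0:M(40), P1:I, P2:I | bus: BusUpgr
[15] P0: load  L2 | P0:M(40), P1:I, P2:I | bus: none
[16] P2: load  L2 | P0:S(40), P1:I, P2:S(40) | bus: BusRd,Flush
[17] P2: store L2 := 24 | P0:I, P1:I, P2:M(24) | bus: BusUpgr
[18] P0: load  L2 | P0:S(24), P1:I, P2:S(24) | bus: BusRd,Flush
[19] P0: store L1 := 26 | P0:M(26), P1:I, P2:I | bus: BusRdX,Flush
[20] P0: load  L2 | P0:S(24), P1:I, P2:S(24) | bus: none
[21] P2: store L2 := 73 | P0:I, P1:I, P2:M(73) | bus: BusUpgr
[22] P1: load  L0 | P0:S(86), P1:S(86), P2:I | bus: BusRd,Flush
[23] P0: load  L2 | P0:S(73), P1:I, P2:S(73) | bus: BusRd,Flush
[24] P0: store L2 := 49 | P0:M(49), P1:I, P2:I | bus: BusUpgr
[25] P2: load  L2 | P0:S(49), P1:I, P2:S(49) | bus: BusRd,Flush
[26] P1: store L2 := 27 | P0:I, P1:M(27), P2:I | bus: BusRdX
[27] P2: load  L2 | P0:I, P1:S(27), P2:S(27) | bus: BusRd,Flush

state = I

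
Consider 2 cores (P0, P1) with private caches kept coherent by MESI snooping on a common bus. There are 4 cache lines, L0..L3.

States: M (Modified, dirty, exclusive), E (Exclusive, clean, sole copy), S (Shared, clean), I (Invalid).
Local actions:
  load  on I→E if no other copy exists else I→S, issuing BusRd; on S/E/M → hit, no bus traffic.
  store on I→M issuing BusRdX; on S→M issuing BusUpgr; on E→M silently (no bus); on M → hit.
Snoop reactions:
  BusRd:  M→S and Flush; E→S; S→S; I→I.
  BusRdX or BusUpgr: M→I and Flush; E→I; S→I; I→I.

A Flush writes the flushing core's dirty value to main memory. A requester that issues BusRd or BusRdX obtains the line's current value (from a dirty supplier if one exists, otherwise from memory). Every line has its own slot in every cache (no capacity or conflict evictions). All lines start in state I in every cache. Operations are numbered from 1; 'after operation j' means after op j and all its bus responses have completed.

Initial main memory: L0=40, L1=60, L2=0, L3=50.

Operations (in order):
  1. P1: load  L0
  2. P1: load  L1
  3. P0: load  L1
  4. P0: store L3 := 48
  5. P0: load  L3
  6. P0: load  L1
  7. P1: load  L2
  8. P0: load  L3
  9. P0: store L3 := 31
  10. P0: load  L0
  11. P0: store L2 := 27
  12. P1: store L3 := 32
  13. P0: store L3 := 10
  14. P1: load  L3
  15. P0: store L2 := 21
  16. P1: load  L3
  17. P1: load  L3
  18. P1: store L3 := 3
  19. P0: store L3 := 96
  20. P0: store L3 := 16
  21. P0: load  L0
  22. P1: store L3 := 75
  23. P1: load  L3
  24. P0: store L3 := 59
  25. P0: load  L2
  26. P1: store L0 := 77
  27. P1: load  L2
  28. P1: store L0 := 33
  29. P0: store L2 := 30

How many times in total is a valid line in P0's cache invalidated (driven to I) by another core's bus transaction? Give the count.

step 1: P1: load  L0  ⟶  IE  (L0)  txn=BusRd  M[L0]=40
step 2: P1: load  L1  ⟶  IE  (L1)  txn=BusRd  M[L1]=60
step 3: P0: load  L1  ⟶  SS  (L1)  txn=BusRd  M[L1]=60
step 4: P0: store L3 := 48  ⟶  MI  (L3)  txn=BusRdX  M[L3]=50
step 5: P0: load  L3  ⟶  MI  (L3)  txn=∅  M[L3]=50
step 6: P0: load  L1  ⟶  SS  (L1)  txn=∅  M[L1]=60
step 7: P1: load  L2  ⟶  IE  (L2)  txn=BusRd  M[L2]=0
step 8: P0: load  L3  ⟶  MI  (L3)  txn=∅  M[L3]=50
step 9: P0: store L3 := 31  ⟶  MI  (L3)  txn=∅  M[L3]=50
step 10: P0: load  L0  ⟶  SS  (L0)  txn=BusRd  M[L0]=40
step 11: P0: store L2 := 27  ⟶  MI  (L2)  txn=BusRdX  M[L2]=0
step 12: P1: store L3 := 32  ⟶  IM  (L3)  txn=BusRdX+Flush  M[L3]=31
step 13: P0: store L3 := 10  ⟶  MI  (L3)  txn=BusRdX+Flush  M[L3]=32
step 14: P1: load  L3  ⟶  SS  (L3)  txn=BusRd+Flush  M[L3]=10
step 15: P0: store L2 := 21  ⟶  MI  (L2)  txn=∅  M[L2]=0
step 16: P1: load  L3  ⟶  SS  (L3)  txn=∅  M[L3]=10
step 17: P1: load  L3  ⟶  SS  (L3)  txn=∅  M[L3]=10
step 18: P1: store L3 := 3  ⟶  IM  (L3)  txn=BusUpgr  M[L3]=10
step 19: P0: store L3 := 96  ⟶  MI  (L3)  txn=BusRdX+Flush  M[L3]=3
step 20: P0: store L3 := 16  ⟶  MI  (L3)  txn=∅  M[L3]=3
step 21: P0: load  L0  ⟶  SS  (L0)  txn=∅  M[L0]=40
step 22: P1: store L3 := 75  ⟶  IM  (L3)  txn=BusRdX+Flush  M[L3]=16
step 23: P1: load  L3  ⟶  IM  (L3)  txn=∅  M[L3]=16
step 24: P0: store L3 := 59  ⟶  MI  (L3)  txn=BusRdX+Flush  M[L3]=75
step 25: P0: load  L2  ⟶  MI  (L2)  txn=∅  M[L2]=0
step 26: P1: store L0 := 77  ⟶  IM  (L0)  txn=BusUpgr  M[L0]=40
step 27: P1: load  L2  ⟶  SS  (L2)  txn=BusRd+Flush  M[L2]=21
step 28: P1: store L0 := 33  ⟶  IM  (L0)  txn=∅  M[L0]=40
step 29: P0: store L2 := 30  ⟶  MI  (L2)  txn=BusUpgr  M[L2]=21

invalidations = 4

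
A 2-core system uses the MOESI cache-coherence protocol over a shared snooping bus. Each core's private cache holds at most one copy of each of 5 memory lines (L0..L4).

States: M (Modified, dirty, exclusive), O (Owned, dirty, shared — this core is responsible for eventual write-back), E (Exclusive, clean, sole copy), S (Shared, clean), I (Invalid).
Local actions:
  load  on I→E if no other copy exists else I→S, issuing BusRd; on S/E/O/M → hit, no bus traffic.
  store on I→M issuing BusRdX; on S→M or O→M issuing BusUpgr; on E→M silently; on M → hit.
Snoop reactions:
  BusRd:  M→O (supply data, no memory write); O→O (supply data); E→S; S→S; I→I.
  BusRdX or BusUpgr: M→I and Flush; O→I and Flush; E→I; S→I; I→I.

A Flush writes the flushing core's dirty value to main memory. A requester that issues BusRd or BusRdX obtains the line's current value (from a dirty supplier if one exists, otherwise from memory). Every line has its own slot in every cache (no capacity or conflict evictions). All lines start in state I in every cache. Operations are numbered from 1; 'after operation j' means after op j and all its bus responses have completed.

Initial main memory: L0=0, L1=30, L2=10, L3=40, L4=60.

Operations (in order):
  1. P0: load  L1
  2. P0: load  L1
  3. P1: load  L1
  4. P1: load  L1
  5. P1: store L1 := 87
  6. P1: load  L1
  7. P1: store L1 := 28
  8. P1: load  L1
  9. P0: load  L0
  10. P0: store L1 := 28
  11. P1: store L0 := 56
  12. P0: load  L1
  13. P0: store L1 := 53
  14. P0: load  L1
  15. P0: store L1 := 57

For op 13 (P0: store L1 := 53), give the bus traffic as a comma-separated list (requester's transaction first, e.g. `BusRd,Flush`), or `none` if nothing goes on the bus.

bus = none

1. P0: load  L1  bus=[BusRd]  L1: P0=E P1=I  mem[L1]=30
2. P0: load  L1  bus=[-]  L1: P0=E P1=I  mem[L1]=30
3. P1: load  L1  bus=[BusRd]  L1: P0=S P1=S  mem[L1]=30
4. P1: load  L1  bus=[-]  L1: P0=S P1=S  mem[L1]=30
5. P1: store L1 := 87  bus=[BusUpgr]  L1: P0=I P1=M  mem[L1]=30
6. P1: load  L1  bus=[-]  L1: P0=I P1=M  mem[L1]=30
7. P1: store L1 := 28  bus=[-]  L1: P0=I P1=M  mem[L1]=30
8. P1: load  L1  bus=[-]  L1: P0=I P1=M  mem[L1]=30
9. P0: load  L0  bus=[BusRd]  L0: P0=E P1=I  mem[L0]=0
10. P0: store L1 := 28  bus=[BusRdX,Flush]  L1: P0=M P1=I  mem[L1]=28
11. P1: store L0 := 56  bus=[BusRdX]  L0: P0=I P1=M  mem[L0]=0
12. P0: load  L1  bus=[-]  L1: P0=M P1=I  mem[L1]=28
13. P0: store L1 := 53  bus=[-]  L1: P0=M P1=I  mem[L1]=28
14. P0: load  L1  bus=[-]  L1: P0=M P1=I  mem[L1]=28
15. P0: store L1 := 57  bus=[-]  L1: P0=M P1=I  mem[L1]=28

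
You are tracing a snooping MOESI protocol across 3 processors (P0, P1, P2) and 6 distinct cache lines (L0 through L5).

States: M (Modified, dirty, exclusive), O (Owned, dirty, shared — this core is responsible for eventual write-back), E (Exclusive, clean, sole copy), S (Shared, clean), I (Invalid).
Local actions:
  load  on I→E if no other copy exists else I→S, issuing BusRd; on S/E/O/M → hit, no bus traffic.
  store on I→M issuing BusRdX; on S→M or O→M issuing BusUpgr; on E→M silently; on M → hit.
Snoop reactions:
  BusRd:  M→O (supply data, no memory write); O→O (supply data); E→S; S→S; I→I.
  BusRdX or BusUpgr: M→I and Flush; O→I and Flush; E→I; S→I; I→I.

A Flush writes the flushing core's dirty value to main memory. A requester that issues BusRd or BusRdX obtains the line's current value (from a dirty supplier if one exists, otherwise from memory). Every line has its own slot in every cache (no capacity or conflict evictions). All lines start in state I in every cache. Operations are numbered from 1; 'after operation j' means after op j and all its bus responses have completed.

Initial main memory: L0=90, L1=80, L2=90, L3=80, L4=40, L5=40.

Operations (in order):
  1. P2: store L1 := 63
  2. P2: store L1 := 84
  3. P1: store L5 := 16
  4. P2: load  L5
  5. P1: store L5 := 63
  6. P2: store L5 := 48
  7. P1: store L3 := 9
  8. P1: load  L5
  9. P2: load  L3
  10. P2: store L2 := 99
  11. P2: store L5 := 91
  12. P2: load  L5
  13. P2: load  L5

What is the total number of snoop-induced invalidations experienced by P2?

1. P2: store L1 := 63  bus=[BusRdX]  L1: P0=I P1=I P2=M  mem[L1]=80
2. P2: store L1 := 84  bus=[-]  L1: P0=I P1=I P2=M  mem[L1]=80
3. P1: store L5 := 16  bus=[BusRdX]  L5: P0=I P1=M P2=I  mem[L5]=40
4. P2: load  L5  bus=[BusRd]  L5: P0=I P1=O P2=S  mem[L5]=40
5. P1: store L5 := 63  bus=[BusUpgr]  L5: P0=I P1=M P2=I  mem[L5]=40
6. P2: store L5 := 48  bus=[BusRdX,Flush]  L5: P0=I P1=I P2=M  mem[L5]=63
7. P1: store L3 := 9  bus=[BusRdX]  L3: P0=I P1=M P2=I  mem[L3]=80
8. P1: load  L5  bus=[BusRd]  L5: P0=I P1=S P2=O  mem[L5]=63
9. P2: load  L3  bus=[BusRd]  L3: P0=I P1=O P2=S  mem[L3]=80
10. P2: store L2 := 99  bus=[BusRdX]  L2: P0=I P1=I P2=M  mem[L2]=90
11. P2: store L5 := 91  bus=[BusUpgr]  L5: P0=I P1=I P2=M  mem[L5]=63
12. P2: load  L5  bus=[-]  L5: P0=I P1=I P2=M  mem[L5]=63
13. P2: load  L5  bus=[-]  L5: P0=I P1=I P2=M  mem[L5]=63

invalidations = 1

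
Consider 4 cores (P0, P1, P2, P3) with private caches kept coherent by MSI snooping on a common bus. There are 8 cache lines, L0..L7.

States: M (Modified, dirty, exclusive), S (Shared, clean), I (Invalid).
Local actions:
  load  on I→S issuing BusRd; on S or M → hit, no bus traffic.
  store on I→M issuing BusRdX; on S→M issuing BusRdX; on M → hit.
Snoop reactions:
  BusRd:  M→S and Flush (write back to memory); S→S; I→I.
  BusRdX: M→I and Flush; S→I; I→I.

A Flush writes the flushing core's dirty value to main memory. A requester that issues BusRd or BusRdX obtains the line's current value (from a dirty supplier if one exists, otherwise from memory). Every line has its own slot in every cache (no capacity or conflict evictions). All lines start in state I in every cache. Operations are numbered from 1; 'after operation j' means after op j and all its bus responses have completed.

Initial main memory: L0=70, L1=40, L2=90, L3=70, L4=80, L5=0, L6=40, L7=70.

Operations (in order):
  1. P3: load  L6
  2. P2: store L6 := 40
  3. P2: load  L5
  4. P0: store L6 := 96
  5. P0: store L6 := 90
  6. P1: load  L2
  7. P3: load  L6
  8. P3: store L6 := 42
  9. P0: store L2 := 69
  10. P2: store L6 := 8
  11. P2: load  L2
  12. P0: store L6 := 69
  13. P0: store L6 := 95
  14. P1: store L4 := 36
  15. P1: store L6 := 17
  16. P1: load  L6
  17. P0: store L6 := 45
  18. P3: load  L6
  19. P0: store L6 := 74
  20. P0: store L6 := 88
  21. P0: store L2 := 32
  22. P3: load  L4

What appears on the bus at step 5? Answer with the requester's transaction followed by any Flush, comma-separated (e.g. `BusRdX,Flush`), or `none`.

bus = none

1. P3: load  L6  bus=[BusRd]  L6: P0=I P1=I P2=I P3=S  mem[L6]=40
2. P2: store L6 := 40  bus=[BusRdX]  L6: P0=I P1=I P2=M P3=I  mem[L6]=40
3. P2: load  L5  bus=[BusRd]  L5: P0=I P1=I P2=S P3=I  mem[L5]=0
4. P0: store L6 := 96  bus=[BusRdX,Flush]  L6: P0=M P1=I P2=I P3=I  mem[L6]=40
5. P0: store L6 := 90  bus=[-]  L6: P0=M P1=I P2=I P3=I  mem[L6]=40
6. P1: load  L2  bus=[BusRd]  L2: P0=I P1=S P2=I P3=I  mem[L2]=90
7. P3: load  L6  bus=[BusRd,Flush]  L6: P0=S P1=I P2=I P3=S  mem[L6]=90
8. P3: store L6 := 42  bus=[BusRdX]  L6: P0=I P1=I P2=I P3=M  mem[L6]=90
9. P0: store L2 := 69  bus=[BusRdX]  L2: P0=M P1=I P2=I P3=I  mem[L2]=90
10. P2: store L6 := 8  bus=[BusRdX,Flush]  L6: P0=I P1=I P2=M P3=I  mem[L6]=42
11. P2: load  L2  bus=[BusRd,Flush]  L2: P0=S P1=I P2=S P3=I  mem[L2]=69
12. P0: store L6 := 69  bus=[BusRdX,Flush]  L6: P0=M P1=I P2=I P3=I  mem[L6]=8
13. P0: store L6 := 95  bus=[-]  L6: P0=M P1=I P2=I P3=I  mem[L6]=8
14. P1: store L4 := 36  bus=[BusRdX]  L4: P0=I P1=M P2=I P3=I  mem[L4]=80
15. P1: store L6 := 17  bus=[BusRdX,Flush]  L6: P0=I P1=M P2=I P3=I  mem[L6]=95
16. P1: load  L6  bus=[-]  L6: P0=I P1=M P2=I P3=I  mem[L6]=95
17. P0: store L6 := 45  bus=[BusRdX,Flush]  L6: P0=M P1=I P2=I P3=I  mem[L6]=17
18. P3: load  L6  bus=[BusRd,Flush]  L6: P0=S P1=I P2=I P3=S  mem[L6]=45
19. P0: store L6 := 74  bus=[BusRdX]  L6: P0=M P1=I P2=I P3=I  mem[L6]=45
20. P0: store L6 := 88  bus=[-]  L6: P0=M P1=I P2=I P3=I  mem[L6]=45
21. P0: store L2 := 32  bus=[BusRdX]  L2: P0=M P1=I P2=I P3=I  mem[L2]=69
22. P3: load  L4  bus=[BusRd,Flush]  L4: P0=I P1=S P2=I P3=S  mem[L4]=36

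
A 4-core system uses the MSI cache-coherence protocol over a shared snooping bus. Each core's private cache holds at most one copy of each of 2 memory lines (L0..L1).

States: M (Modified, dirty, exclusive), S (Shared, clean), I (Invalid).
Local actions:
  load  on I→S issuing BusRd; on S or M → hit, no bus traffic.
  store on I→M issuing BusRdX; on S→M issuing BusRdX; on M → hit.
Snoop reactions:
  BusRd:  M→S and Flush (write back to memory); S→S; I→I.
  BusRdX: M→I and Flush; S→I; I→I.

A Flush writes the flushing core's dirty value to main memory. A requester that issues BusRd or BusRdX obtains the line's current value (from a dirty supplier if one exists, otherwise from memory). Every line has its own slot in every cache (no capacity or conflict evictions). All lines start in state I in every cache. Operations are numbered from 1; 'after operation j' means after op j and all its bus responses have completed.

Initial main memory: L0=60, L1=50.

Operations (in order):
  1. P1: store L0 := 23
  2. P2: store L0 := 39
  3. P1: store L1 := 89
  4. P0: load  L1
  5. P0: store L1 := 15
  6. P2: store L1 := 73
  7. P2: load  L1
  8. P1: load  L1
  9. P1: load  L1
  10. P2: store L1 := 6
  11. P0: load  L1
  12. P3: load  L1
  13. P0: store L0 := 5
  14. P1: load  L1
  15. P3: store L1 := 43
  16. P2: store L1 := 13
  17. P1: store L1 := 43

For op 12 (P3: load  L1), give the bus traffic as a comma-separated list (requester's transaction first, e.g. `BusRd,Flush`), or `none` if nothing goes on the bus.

[1] P1: store L0 := 23 | P0:I, P1:M(23), P2:I, P3:I | bus: BusRdX
[2] P2: store L0 := 39 | P0:I, P1:I, P2:M(39), P3:I | bus: BusRdX,Flush
[3] P1: store L1 := 89 | P0:I, P1:M(89), P2:I, P3:I | bus: BusRdX
[4] P0: load  L1 | P0:S(89), P1:S(89), P2:I, P3:I | bus: BusRd,Flush
[5] P0: store L1 := 15 | P0:M(15), P1:I, P2:I, P3:I | bus: BusRdX
[6] P2: store L1 := 73 | P0:I, P1:I, P2:M(73), P3:I | bus: BusRdX,Flush
[7] P2: load  L1 | P0:I, P1:I, P2:M(73), P3:I | bus: none
[8] P1: load  L1 | P0:I, P1:S(73), P2:S(73), P3:I | bus: BusRd,Flush
[9] P1: load  L1 | P0:I, P1:S(73), P2:S(73), P3:I | bus: none
[10] P2: store L1 := 6 | P0:I, P1:I, P2:M(6), P3:I | bus: BusRdX
[11] P0: load  L1 | P0:S(6), P1:I, P2:S(6), P3:I | bus: BusRd,Flush
[12] P3: load  L1 | P0:S(6), P1:I, P2:S(6), P3:S(6) | bus: BusRd
[13] P0: store L0 := 5 | P0:M(5), P1:I, P2:I, P3:I | bus: BusRdX,Flush
[14] P1: load  L1 | P0:S(6), P1:S(6), P2:S(6), P3:S(6) | bus: BusRd
[15] P3: store L1 := 43 | P0:I, P1:I, P2:I, P3:M(43) | bus: BusRdX
[16] P2: store L1 := 13 | P0:I, P1:I, P2:M(13), P3:I | bus: BusRdX,Flush
[17] P1: store L1 := 43 | P0:I, P1:M(43), P2:I, P3:I | bus: BusRdX,Flush

bus = BusRd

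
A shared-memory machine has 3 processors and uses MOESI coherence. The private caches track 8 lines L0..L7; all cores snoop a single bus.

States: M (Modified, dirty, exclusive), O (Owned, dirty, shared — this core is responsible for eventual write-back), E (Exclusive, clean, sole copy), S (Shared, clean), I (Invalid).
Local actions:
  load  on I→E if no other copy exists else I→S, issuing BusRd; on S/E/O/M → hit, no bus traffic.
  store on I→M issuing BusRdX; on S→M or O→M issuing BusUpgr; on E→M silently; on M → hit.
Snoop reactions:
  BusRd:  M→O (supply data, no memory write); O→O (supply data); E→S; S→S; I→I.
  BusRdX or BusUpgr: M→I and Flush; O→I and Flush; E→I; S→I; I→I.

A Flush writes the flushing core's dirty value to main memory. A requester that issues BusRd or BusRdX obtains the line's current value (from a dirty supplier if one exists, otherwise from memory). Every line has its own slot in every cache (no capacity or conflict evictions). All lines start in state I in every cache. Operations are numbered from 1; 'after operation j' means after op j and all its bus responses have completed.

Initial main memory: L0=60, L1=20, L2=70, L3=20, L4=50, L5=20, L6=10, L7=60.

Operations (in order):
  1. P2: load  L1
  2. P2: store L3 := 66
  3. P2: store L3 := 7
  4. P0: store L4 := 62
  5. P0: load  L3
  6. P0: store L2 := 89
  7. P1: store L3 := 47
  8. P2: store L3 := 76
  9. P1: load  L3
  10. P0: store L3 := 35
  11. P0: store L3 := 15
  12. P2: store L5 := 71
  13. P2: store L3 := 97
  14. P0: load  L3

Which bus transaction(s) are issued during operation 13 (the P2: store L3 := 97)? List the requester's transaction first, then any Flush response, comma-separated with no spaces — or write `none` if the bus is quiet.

1. P2: load  L1  bus=[BusRd]  L1: P0=I P1=I P2=E  mem[L1]=20
2. P2: store L3 := 66  bus=[BusRdX]  L3: P0=I P1=I P2=M  mem[L3]=20
3. P2: store L3 := 7  bus=[-]  L3: P0=I P1=I P2=M  mem[L3]=20
4. P0: store L4 := 62  bus=[BusRdX]  L4: P0=M P1=I P2=I  mem[L4]=50
5. P0: load  L3  bus=[BusRd]  L3: P0=S P1=I P2=O  mem[L3]=20
6. P0: store L2 := 89  bus=[BusRdX]  L2: P0=M P1=I P2=I  mem[L2]=70
7. P1: store L3 := 47  bus=[BusRdX,Flush]  L3: P0=I P1=M P2=I  mem[L3]=7
8. P2: store L3 := 76  bus=[BusRdX,Flush]  L3: P0=I P1=I P2=M  mem[L3]=47
9. P1: load  L3  bus=[BusRd]  L3: P0=I P1=S P2=O  mem[L3]=47
10. P0: store L3 := 35  bus=[BusRdX,Flush]  L3: P0=M P1=I P2=I  mem[L3]=76
11. P0: store L3 := 15  bus=[-]  L3: P0=M P1=I P2=I  mem[L3]=76
12. P2: store L5 := 71  bus=[BusRdX]  L5: P0=I P1=I P2=M  mem[L5]=20
13. P2: store L3 := 97  bus=[BusRdX,Flush]  L3: P0=I P1=I P2=M  mem[L3]=15
14. P0: load  L3  bus=[BusRd]  L3: P0=S P1=I P2=O  mem[L3]=15

bus = BusRdX,Flush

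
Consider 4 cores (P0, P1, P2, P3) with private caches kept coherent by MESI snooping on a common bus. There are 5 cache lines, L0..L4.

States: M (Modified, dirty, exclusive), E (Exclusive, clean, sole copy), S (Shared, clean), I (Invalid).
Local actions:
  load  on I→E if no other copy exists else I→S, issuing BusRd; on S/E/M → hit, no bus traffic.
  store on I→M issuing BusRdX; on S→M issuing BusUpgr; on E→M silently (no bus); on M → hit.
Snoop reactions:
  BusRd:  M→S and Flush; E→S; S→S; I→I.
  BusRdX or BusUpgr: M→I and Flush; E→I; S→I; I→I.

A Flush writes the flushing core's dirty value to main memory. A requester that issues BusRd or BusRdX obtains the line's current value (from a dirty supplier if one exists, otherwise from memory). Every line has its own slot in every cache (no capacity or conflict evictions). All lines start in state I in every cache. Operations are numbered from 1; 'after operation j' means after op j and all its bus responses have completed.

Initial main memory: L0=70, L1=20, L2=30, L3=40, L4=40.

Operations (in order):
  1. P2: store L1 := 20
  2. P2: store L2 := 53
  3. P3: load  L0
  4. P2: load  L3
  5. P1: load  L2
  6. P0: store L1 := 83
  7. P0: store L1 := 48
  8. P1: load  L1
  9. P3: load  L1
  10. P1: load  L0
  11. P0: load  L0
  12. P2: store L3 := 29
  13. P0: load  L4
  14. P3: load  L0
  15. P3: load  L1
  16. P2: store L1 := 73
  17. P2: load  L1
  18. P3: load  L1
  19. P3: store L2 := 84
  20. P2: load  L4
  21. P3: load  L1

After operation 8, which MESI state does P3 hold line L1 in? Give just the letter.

state = I

1. P2: store L1 := 20  bus=[BusRdX]  L1: P0=I P1=I P2=M P3=I  mem[L1]=20
2. P2: store L2 := 53  bus=[BusRdX]  L2: P0=I P1=I P2=M P3=I  mem[L2]=30
3. P3: load  L0  bus=[BusRd]  L0: P0=I P1=I P2=I P3=E  mem[L0]=70
4. P2: load  L3  bus=[BusRd]  L3: P0=I P1=I P2=E P3=I  mem[L3]=40
5. P1: load  L2  bus=[BusRd,Flush]  L2: P0=I P1=S P2=S P3=I  mem[L2]=53
6. P0: store L1 := 83  bus=[BusRdX,Flush]  L1: P0=M P1=I P2=I P3=I  mem[L1]=20
7. P0: store L1 := 48  bus=[-]  L1: P0=M P1=I P2=I P3=I  mem[L1]=20
8. P1: load  L1  bus=[BusRd,Flush]  L1: P0=S P1=S P2=I P3=I  mem[L1]=48
9. P3: load  L1  bus=[BusRd]  L1: P0=S P1=S P2=I P3=S  mem[L1]=48
10. P1: load  L0  bus=[BusRd]  L0: P0=I P1=S P2=I P3=S  mem[L0]=70
11. P0: load  L0  bus=[BusRd]  L0: P0=S P1=S P2=I P3=S  mem[L0]=70
12. P2: store L3 := 29  bus=[-]  L3: P0=I P1=I P2=M P3=I  mem[L3]=40
13. P0: load  L4  bus=[BusRd]  L4: P0=E P1=I P2=I P3=I  mem[L4]=40
14. P3: load  L0  bus=[-]  L0: P0=S P1=S P2=I P3=S  mem[L0]=70
15. P3: load  L1  bus=[-]  L1: P0=S P1=S P2=I P3=S  mem[L1]=48
16. P2: store L1 := 73  bus=[BusRdX]  L1: P0=I P1=I P2=M P3=I  mem[L1]=48
17. P2: load  L1  bus=[-]  L1: P0=I P1=I P2=M P3=I  mem[L1]=48
18. P3: load  L1  bus=[BusRd,Flush]  L1: P0=I P1=I P2=S P3=S  mem[L1]=73
19. P3: store L2 := 84  bus=[BusRdX]  L2: P0=I P1=I P2=I P3=M  mem[L2]=53
20. P2: load  L4  bus=[BusRd]  L4: P0=S P1=I P2=S P3=I  mem[L4]=40
21. P3: load  L1  bus=[-]  L1: P0=I P1=I P2=S P3=S  mem[L1]=73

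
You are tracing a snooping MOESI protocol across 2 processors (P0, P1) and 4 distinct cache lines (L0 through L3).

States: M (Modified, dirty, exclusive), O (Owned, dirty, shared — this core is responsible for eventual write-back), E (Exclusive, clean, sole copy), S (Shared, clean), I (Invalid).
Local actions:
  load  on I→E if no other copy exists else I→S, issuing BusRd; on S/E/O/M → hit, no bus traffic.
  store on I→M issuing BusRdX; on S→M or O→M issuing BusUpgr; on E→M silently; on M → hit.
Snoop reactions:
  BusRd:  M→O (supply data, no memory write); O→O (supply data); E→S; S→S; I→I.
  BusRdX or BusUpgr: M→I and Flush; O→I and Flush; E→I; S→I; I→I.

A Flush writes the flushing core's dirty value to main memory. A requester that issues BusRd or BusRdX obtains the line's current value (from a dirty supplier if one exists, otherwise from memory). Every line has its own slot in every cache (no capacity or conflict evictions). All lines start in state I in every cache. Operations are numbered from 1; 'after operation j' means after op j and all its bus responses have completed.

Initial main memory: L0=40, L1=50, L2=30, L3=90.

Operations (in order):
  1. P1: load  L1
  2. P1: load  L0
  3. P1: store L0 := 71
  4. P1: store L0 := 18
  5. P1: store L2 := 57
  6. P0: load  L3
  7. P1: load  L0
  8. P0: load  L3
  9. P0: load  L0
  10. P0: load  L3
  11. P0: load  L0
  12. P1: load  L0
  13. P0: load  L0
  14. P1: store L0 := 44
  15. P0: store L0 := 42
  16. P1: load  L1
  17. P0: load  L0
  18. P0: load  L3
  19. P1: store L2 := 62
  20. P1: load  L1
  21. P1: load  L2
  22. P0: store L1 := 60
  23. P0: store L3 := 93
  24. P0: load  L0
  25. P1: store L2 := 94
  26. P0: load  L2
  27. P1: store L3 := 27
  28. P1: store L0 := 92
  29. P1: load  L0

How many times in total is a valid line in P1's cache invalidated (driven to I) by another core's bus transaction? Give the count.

  op1 P1: load  L1 → I/E on L1; bus BusRd; mem=50
  op2 P1: load  L0 → I/E on L0; bus BusRd; mem=40
  op3 P1: store L0 := 71 → I/M on L0; bus (none); mem=40
  op4 P1: store L0 := 18 → I/M on L0; bus (none); mem=40
  op5 P1: store L2 := 57 → I/M on L2; bus BusRdX; mem=30
  op6 P0: load  L3 → E/I on L3; bus BusRd; mem=90
  op7 P1: load  L0 → I/M on L0; bus (none); mem=40
  op8 P0: load  L3 → E/I on L3; bus (none); mem=90
  op9 P0: load  L0 → S/O on L0; bus BusRd; mem=40
  op10 P0: load  L3 → E/I on L3; bus (none); mem=90
  op11 P0: load  L0 → S/O on L0; bus (none); mem=40
  op12 P1: load  L0 → S/O on L0; bus (none); mem=40
  op13 P0: load  L0 → S/O on L0; bus (none); mem=40
  op14 P1: store L0 := 44 → I/M on L0; bus BusUpgr; mem=40
  op15 P0: store L0 := 42 → M/I on L0; bus BusRdX Flush; mem=44
  op16 P1: load  L1 → I/E on L1; bus (none); mem=50
  op17 P0: load  L0 → M/I on L0; bus (none); mem=44
  op18 P0: load  L3 → E/I on L3; bus (none); mem=90
  op19 P1: store L2 := 62 → I/M on L2; bus (none); mem=30
  op20 P1: load  L1 → I/E on L1; bus (none); mem=50
  op21 P1: load  L2 → I/M on L2; bus (none); mem=30
  op22 P0: store L1 := 60 → M/I on L1; bus BusRdX; mem=50
  op23 P0: store L3 := 93 → M/I on L3; bus (none); mem=90
  op24 P0: load  L0 → M/I on L0; bus (none); mem=44
  op25 P1: store L2 := 94 → I/M on L2; bus (none); mem=30
  op26 P0: load  L2 → S/O on L2; bus BusRd; mem=30
  op27 P1: store L3 := 27 → I/M on L3; bus BusRdX Flush; mem=93
  op28 P1: store L0 := 92 → I/M on L0; bus BusRdX Flush; mem=42
  op29 P1: load  L0 → I/M on L0; bus (none); mem=42

invalidations = 2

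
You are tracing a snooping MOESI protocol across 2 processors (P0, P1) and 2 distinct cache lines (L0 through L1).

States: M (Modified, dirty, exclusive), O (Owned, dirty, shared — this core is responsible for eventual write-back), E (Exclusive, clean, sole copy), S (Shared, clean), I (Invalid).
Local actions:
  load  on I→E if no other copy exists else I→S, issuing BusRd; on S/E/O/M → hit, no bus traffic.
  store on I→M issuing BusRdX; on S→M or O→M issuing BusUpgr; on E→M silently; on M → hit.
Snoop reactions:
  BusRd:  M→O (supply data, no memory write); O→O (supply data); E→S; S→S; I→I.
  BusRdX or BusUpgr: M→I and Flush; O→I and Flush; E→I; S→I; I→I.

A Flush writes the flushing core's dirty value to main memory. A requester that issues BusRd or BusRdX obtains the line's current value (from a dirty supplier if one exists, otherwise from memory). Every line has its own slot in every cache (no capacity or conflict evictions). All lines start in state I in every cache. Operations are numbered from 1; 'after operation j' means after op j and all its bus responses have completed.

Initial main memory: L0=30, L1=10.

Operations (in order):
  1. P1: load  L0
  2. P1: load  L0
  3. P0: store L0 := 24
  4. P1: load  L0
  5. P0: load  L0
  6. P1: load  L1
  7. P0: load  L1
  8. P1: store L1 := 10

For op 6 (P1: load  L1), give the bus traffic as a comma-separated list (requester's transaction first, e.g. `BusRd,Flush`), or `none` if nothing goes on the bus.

[1] P1: load  L0 | P0:I, P1:E(30) | bus: BusRd
[2] P1: load  L0 | P0:I, P1:E(30) | bus: none
[3] P0: store L0 := 24 | P0:M(24), P1:I | bus: BusRdX
[4] P1: load  L0 | P0:O(24), P1:S(24) | bus: BusRd
[5] P0: load  L0 | P0:O(24), P1:S(24) | bus: none
[6] P1: load  L1 | P0:I, P1:E(10) | bus: BusRd
[7] P0: load  L1 | P0:S(10), P1:S(10) | bus: BusRd
[8] P1: store L1 := 10 | P0:I, P1:M(10) | bus: BusUpgr

bus = BusRd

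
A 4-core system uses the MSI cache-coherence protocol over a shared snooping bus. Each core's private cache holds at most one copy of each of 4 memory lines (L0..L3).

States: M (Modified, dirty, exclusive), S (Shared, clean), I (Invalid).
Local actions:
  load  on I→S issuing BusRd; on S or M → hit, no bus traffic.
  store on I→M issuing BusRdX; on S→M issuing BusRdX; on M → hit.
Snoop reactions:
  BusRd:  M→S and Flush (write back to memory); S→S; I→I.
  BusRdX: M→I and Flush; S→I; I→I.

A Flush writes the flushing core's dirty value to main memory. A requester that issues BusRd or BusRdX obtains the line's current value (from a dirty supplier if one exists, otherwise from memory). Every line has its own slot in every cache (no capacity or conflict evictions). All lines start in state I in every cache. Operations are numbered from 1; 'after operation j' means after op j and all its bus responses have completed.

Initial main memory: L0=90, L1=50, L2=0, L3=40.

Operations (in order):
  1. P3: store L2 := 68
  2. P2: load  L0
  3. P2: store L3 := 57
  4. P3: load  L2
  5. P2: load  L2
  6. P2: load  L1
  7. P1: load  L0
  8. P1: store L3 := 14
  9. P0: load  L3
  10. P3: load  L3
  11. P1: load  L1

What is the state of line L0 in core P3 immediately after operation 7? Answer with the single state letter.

  op1 P3: store L2 := 68 → I/I/I/M on L2; bus BusRdX; mem=0
  op2 P2: load  L0 → I/I/S/I on L0; bus BusRd; mem=90
  op3 P2: store L3 := 57 → I/I/M/I on L3; bus BusRdX; mem=40
  op4 P3: load  L2 → I/I/I/M on L2; bus (none); mem=0
  op5 P2: load  L2 → I/I/S/S on L2; bus BusRd Flush; mem=68
  op6 P2: load  L1 → I/I/S/I on L1; bus BusRd; mem=50
  op7 P1: load  L0 → I/S/S/I on L0; bus BusRd; mem=90
  op8 P1: store L3 := 14 → I/M/I/I on L3; bus BusRdX Flush; mem=57
  op9 P0: load  L3 → S/S/I/I on L3; bus BusRd Flush; mem=14
  op10 P3: load  L3 → S/S/I/S on L3; bus BusRd; mem=14
  op11 P1: load  L1 → I/S/S/I on L1; bus BusRd; mem=50

state = I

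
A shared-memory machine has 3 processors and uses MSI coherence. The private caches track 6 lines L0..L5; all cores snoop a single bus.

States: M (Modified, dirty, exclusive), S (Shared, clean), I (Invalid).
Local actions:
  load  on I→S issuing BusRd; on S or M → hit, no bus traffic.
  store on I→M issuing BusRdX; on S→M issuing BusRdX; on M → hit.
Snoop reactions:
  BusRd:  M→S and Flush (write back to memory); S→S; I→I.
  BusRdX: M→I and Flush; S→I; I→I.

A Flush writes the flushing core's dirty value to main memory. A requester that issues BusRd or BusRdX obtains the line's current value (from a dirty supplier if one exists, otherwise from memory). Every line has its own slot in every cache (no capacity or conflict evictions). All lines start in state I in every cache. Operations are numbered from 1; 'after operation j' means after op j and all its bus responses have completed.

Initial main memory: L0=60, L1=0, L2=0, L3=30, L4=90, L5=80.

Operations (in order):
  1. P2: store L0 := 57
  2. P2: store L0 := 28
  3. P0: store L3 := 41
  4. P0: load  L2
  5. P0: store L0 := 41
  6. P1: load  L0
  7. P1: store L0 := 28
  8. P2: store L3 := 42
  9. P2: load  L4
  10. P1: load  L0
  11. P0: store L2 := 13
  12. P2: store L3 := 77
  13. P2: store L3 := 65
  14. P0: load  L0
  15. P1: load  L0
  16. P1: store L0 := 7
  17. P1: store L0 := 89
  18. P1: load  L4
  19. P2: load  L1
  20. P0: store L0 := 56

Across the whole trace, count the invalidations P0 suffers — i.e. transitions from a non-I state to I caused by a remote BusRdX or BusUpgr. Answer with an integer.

  op1 P2: store L0 := 57 → I/I/M on L0; bus BusRdX; mem=60
  op2 P2: store L0 := 28 → I/I/M on L0; bus (none); mem=60
  op3 P0: store L3 := 41 → M/I/I on L3; bus BusRdX; mem=30
  op4 P0: load  L2 → S/I/I on L2; bus BusRd; mem=0
  op5 P0: store L0 := 41 → M/I/I on L0; bus BusRdX Flush; mem=28
  op6 P1: load  L0 → S/S/I on L0; bus BusRd Flush; mem=41
  op7 P1: store L0 := 28 → I/M/I on L0; bus BusRdX; mem=41
  op8 P2: store L3 := 42 → I/I/M on L3; bus BusRdX Flush; mem=41
  op9 P2: load  L4 → I/I/S on L4; bus BusRd; mem=90
  op10 P1: load  L0 → I/M/I on L0; bus (none); mem=41
  op11 P0: store L2 := 13 → M/I/I on L2; bus BusRdX; mem=0
  op12 P2: store L3 := 77 → I/I/M on L3; bus (none); mem=41
  op13 P2: store L3 := 65 → I/I/M on L3; bus (none); mem=41
  op14 P0: load  L0 → S/S/I on L0; bus BusRd Flush; mem=28
  op15 P1: load  L0 → S/S/I on L0; bus (none); mem=28
  op16 P1: store L0 := 7 → I/M/I on L0; bus BusRdX; mem=28
  op17 P1: store L0 := 89 → I/M/I on L0; bus (none); mem=28
  op18 P1: load  L4 → I/S/S on L4; bus BusRd; mem=90
  op19 P2: load  L1 → I/I/S on L1; bus BusRd; mem=0
  op20 P0: store L0 := 56 → M/I/I on L0; bus BusRdX Flush; mem=89

invalidations = 3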